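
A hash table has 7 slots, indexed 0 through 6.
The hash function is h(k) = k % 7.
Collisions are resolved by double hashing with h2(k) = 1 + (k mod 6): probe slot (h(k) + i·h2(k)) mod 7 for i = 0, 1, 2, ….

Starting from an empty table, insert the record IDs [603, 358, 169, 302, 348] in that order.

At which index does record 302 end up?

603: h=1 -> slot 1
358: h=1, h2=5, probe 1,6 -> slot 6
169: h=1, h2=2, probe 1,3 -> slot 3
302: h=1, h2=3, probe 1,4 -> slot 4
348: h=5 -> slot 5
Table: [., 603, ., 169, 302, 348, 358]

4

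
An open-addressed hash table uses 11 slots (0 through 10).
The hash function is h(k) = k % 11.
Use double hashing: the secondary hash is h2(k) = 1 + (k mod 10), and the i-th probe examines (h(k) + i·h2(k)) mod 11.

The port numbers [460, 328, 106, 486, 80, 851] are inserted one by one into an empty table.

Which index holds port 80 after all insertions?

4

460 hashes to 9; slot 9 is free => place at 9.
328 hashes to 9, h2=9; 9 taken => place at 7.
106 hashes to 7, h2=7; 7 taken => place at 3.
486 hashes to 2; slot 2 is free => place at 2.
80 hashes to 3, h2=1; 3 taken => place at 4.
851 hashes to 4, h2=2; 4 taken => place at 6.
Table: [-, -, 486, 106, 80, -, 851, 328, -, 460, -]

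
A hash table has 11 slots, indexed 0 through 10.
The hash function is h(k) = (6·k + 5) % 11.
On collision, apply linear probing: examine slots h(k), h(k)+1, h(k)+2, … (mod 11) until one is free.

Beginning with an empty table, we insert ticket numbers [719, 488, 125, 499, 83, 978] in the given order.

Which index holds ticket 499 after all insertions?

719 hashes to 7; slot 7 is free → place at 7.
488 hashes to 7; 7 taken → place at 8.
125 hashes to 7; 7,8 taken → place at 9.
499 hashes to 7; 7,8,9 taken → place at 10.
83 hashes to 8; 8,9,10 taken → place at 0.
978 hashes to 10; 10,0 taken → place at 1.
Table: [83, 978, _, _, _, _, _, 719, 488, 125, 499]

10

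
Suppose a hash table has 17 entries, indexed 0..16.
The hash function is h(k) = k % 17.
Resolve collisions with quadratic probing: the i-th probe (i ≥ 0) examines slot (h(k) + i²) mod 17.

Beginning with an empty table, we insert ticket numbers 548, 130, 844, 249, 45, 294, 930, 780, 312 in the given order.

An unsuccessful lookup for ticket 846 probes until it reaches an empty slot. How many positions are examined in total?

548 hashes to 4; slot 4 is free -> place at 4.
130 hashes to 11; slot 11 is free -> place at 11.
844 hashes to 11; 11 taken -> place at 12.
249 hashes to 11; 11,12 taken -> place at 15.
45 hashes to 11; 11,12,15 taken -> place at 3.
294 hashes to 5; slot 5 is free -> place at 5.
930 hashes to 12; 12 taken -> place at 13.
780 hashes to 15; 15 taken -> place at 16.
312 hashes to 6; slot 6 is free -> place at 6.
Table: [_, _, _, 45, 548, 294, 312, _, _, _, _, 130, 844, 930, _, 249, 780]
Lookup 846: h=13, probe 13,14 → slot 14 empty, not found.

2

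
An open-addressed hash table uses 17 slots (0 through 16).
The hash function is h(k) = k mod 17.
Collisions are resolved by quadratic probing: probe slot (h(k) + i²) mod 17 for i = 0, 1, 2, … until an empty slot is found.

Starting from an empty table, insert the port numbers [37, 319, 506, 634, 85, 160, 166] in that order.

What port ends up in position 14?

Insert 37: h=3, slot 3 empty -> index 3.
Insert 319: h=13, slot 13 empty -> index 13.
Insert 506: h=13, slot 13 occupied -> index 14.
Insert 634: h=5, slot 5 empty -> index 5.
Insert 85: h=0, slot 0 empty -> index 0.
Insert 160: h=7, slot 7 empty -> index 7.
Insert 166: h=13, slots 13,14,0,5 occupied -> index 12.
Table: [85, ∅, ∅, 37, ∅, 634, ∅, 160, ∅, ∅, ∅, ∅, 166, 319, 506, ∅, ∅]

506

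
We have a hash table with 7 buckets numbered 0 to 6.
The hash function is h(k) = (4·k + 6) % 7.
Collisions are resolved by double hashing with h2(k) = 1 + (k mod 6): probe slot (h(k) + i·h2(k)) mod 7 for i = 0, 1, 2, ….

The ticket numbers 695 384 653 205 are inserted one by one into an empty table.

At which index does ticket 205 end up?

695: h=0 -> slot 0
384: h=2 -> slot 2
653: h=0, h2=6, probe 0,6 -> slot 6
205: h=0, h2=2, probe 0,2,4 -> slot 4
Table: [695, —, 384, —, 205, —, 653]

4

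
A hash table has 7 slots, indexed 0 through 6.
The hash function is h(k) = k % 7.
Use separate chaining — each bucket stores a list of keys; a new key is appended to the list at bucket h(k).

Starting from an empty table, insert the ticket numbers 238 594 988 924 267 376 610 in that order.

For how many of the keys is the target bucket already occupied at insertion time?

Insert 238: h=0, bucket 0 empty → new chain.
Insert 594: h=6, bucket 6 empty → new chain.
Insert 988: h=1, bucket 1 empty → new chain.
Insert 924: h=0, bucket 0 nonempty → append to chain.
Insert 267: h=1, bucket 1 nonempty → append to chain.
Insert 376: h=5, bucket 5 empty → new chain.
Insert 610: h=1, bucket 1 nonempty → append to chain.
Final buckets:
0: 238 -> 924
1: 988 -> 267 -> 610
2: ∅
3: ∅
4: ∅
5: 376
6: 594

3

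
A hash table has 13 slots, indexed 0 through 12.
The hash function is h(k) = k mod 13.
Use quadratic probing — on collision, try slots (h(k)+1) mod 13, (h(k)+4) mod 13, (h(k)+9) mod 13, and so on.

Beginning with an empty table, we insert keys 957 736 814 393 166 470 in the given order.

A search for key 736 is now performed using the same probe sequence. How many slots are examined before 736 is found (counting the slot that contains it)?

2

957: h=8 → slot 8
736: h=8, probe 8,9 → slot 9
814: h=8, probe 8,9,12 → slot 12
393: h=3 → slot 3
166: h=10 → slot 10
470: h=2 → slot 2
Table: [., ., 470, 393, ., ., ., ., 957, 736, 166, ., 814]
Lookup 736: h=8, probe 8,9 → found at 9.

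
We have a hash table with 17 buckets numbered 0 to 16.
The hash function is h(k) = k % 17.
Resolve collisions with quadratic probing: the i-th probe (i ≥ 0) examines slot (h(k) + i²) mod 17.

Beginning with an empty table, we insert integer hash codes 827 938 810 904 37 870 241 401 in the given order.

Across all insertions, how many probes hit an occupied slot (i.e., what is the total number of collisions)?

14

Insert 827: h=11, slot 11 empty -> index 11.
Insert 938: h=3, slot 3 empty -> index 3.
Insert 810: h=11, slot 11 occupied -> index 12.
Insert 904: h=3, slot 3 occupied -> index 4.
Insert 37: h=3, slots 3,4 occupied -> index 7.
Insert 870: h=3, slots 3,4,7,12 occupied -> index 2.
Insert 241: h=3, slots 3,4,7,12,2,11 occupied -> index 5.
Insert 401: h=10, slot 10 empty -> index 10.
Table: [_, _, 870, 938, 904, 241, _, 37, _, _, 401, 827, 810, _, _, _, _]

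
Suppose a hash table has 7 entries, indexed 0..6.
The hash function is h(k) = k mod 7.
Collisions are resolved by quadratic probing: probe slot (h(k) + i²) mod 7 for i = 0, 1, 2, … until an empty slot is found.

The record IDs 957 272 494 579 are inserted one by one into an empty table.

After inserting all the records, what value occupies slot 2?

Insert 957: h=5, slot 5 empty -> index 5.
Insert 272: h=6, slot 6 empty -> index 6.
Insert 494: h=4, slot 4 empty -> index 4.
Insert 579: h=5, slots 5,6 occupied -> index 2.
Table: [., ., 579, ., 494, 957, 272]

579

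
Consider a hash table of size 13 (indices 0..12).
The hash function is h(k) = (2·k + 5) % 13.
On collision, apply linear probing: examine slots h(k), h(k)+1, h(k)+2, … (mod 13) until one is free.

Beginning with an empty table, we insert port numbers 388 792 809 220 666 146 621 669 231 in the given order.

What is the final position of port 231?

388: h=1 => slot 1
792: h=3 => slot 3
809: h=11 => slot 11
220: h=3, probe 3,4 => slot 4
666: h=11, probe 11,12 => slot 12
146: h=11, probe 11,12,0 => slot 0
621: h=12, probe 12,0,1,2 => slot 2
669: h=4, probe 4,5 => slot 5
231: h=12, probe 12,0,1,2,3,4,5,6 => slot 6
Table: [146, 388, 621, 792, 220, 669, 231, ∅, ∅, ∅, ∅, 809, 666]

6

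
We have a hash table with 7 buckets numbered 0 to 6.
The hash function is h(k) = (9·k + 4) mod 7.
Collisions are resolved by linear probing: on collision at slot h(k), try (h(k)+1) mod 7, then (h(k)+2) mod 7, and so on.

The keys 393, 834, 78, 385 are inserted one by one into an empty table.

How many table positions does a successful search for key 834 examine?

2

393: h=6 → slot 6
834: h=6, probe 6,0 → slot 0
78: h=6, probe 6,0,1 → slot 1
385: h=4 → slot 4
Table: [834, 78, ., ., 385, ., 393]
Lookup 834: h=6, probe 6,0 → found at 0.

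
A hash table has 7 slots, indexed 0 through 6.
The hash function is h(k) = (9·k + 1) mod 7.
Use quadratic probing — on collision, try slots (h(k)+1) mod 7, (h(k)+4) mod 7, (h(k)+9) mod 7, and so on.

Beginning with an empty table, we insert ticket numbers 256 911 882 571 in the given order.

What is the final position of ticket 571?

6

256 hashes to 2; slot 2 is free -> place at 2.
911 hashes to 3; slot 3 is free -> place at 3.
882 hashes to 1; slot 1 is free -> place at 1.
571 hashes to 2; 2,3 taken -> place at 6.
Table: [_, 882, 256, 911, _, _, 571]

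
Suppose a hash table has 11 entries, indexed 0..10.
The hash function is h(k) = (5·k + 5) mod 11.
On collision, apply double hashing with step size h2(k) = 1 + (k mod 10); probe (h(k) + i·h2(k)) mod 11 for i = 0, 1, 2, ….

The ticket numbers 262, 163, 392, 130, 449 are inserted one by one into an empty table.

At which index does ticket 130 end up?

262 hashes to 6; slot 6 is free => place at 6.
163 hashes to 6, h2=4; 6 taken => place at 10.
392 hashes to 7; slot 7 is free => place at 7.
130 hashes to 6, h2=1; 6,7 taken => place at 8.
449 hashes to 6, h2=10; 6 taken => place at 5.
Table: [∅, ∅, ∅, ∅, ∅, 449, 262, 392, 130, ∅, 163]

8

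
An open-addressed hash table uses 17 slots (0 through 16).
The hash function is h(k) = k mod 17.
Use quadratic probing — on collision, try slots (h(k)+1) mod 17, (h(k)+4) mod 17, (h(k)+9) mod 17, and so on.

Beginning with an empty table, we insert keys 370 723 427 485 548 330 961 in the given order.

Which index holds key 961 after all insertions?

Insert 370: h=13, slot 13 empty -> index 13.
Insert 723: h=9, slot 9 empty -> index 9.
Insert 427: h=2, slot 2 empty -> index 2.
Insert 485: h=9, slot 9 occupied -> index 10.
Insert 548: h=4, slot 4 empty -> index 4.
Insert 330: h=7, slot 7 empty -> index 7.
Insert 961: h=9, slots 9,10,13 occupied -> index 1.
Table: [∅, 961, 427, ∅, 548, ∅, ∅, 330, ∅, 723, 485, ∅, ∅, 370, ∅, ∅, ∅]

1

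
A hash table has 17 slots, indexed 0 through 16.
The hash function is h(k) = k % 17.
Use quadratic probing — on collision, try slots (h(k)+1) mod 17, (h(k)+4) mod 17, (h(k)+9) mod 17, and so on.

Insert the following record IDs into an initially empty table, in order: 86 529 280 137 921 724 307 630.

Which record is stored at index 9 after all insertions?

86 hashes to 1; slot 1 is free => place at 1.
529 hashes to 2; slot 2 is free => place at 2.
280 hashes to 8; slot 8 is free => place at 8.
137 hashes to 1; 1,2 taken => place at 5.
921 hashes to 3; slot 3 is free => place at 3.
724 hashes to 10; slot 10 is free => place at 10.
307 hashes to 1; 1,2,5,10 taken => place at 0.
630 hashes to 1; 1,2,5,10,0 taken => place at 9.
Table: [307, 86, 529, 921, —, 137, —, —, 280, 630, 724, —, —, —, —, —, —]

630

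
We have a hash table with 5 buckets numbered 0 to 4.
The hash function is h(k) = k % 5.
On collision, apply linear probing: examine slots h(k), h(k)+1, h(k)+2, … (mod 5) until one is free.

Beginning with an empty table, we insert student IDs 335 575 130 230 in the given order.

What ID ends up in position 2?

130

335: h=0 => slot 0
575: h=0, probe 0,1 => slot 1
130: h=0, probe 0,1,2 => slot 2
230: h=0, probe 0,1,2,3 => slot 3
Table: [335, 575, 130, 230, -]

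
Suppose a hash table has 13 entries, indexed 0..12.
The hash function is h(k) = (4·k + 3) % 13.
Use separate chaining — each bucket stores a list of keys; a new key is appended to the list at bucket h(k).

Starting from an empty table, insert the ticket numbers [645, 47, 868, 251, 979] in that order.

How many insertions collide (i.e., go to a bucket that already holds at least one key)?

Insert 645: h=9, bucket 9 empty -> new chain.
Insert 47: h=9, bucket 9 nonempty -> append to chain.
Insert 868: h=4, bucket 4 empty -> new chain.
Insert 251: h=6, bucket 6 empty -> new chain.
Insert 979: h=6, bucket 6 nonempty -> append to chain.
Final buckets:
0: ∅
1: ∅
2: ∅
3: ∅
4: 868
5: ∅
6: 251 -> 979
7: ∅
8: ∅
9: 645 -> 47
10: ∅
11: ∅
12: ∅

2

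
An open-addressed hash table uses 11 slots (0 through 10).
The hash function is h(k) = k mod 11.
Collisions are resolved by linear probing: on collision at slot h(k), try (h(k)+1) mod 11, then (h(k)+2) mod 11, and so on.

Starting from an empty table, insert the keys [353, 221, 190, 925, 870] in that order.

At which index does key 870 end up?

5

Insert 353: h=1, slot 1 empty => index 1.
Insert 221: h=1, slot 1 occupied => index 2.
Insert 190: h=3, slot 3 empty => index 3.
Insert 925: h=1, slots 1,2,3 occupied => index 4.
Insert 870: h=1, slots 1,2,3,4 occupied => index 5.
Table: [-, 353, 221, 190, 925, 870, -, -, -, -, -]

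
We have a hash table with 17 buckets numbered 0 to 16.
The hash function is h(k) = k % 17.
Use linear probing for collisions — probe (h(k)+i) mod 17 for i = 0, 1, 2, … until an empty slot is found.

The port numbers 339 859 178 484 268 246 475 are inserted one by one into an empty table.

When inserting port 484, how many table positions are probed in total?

3

339 hashes to 16; slot 16 is free → place at 16.
859 hashes to 9; slot 9 is free → place at 9.
178 hashes to 8; slot 8 is free → place at 8.
484 hashes to 8; 8,9 taken → place at 10.
268 hashes to 13; slot 13 is free → place at 13.
246 hashes to 8; 8,9,10 taken → place at 11.
475 hashes to 16; 16 taken → place at 0.
Table: [475, ., ., ., ., ., ., ., 178, 859, 484, 246, ., 268, ., ., 339]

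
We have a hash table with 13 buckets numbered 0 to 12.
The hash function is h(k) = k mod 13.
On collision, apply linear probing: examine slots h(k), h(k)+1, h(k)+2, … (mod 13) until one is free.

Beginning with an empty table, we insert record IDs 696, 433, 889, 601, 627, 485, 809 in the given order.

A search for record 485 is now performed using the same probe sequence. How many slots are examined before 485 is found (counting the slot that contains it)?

5

696 hashes to 7; slot 7 is free -> place at 7.
433 hashes to 4; slot 4 is free -> place at 4.
889 hashes to 5; slot 5 is free -> place at 5.
601 hashes to 3; slot 3 is free -> place at 3.
627 hashes to 3; 3,4,5 taken -> place at 6.
485 hashes to 4; 4,5,6,7 taken -> place at 8.
809 hashes to 3; 3,4,5,6,7,8 taken -> place at 9.
Table: [., ., ., 601, 433, 889, 627, 696, 485, 809, ., ., .]
Lookup 485: h=4, probe 4,5,6,7,8 → found at 8.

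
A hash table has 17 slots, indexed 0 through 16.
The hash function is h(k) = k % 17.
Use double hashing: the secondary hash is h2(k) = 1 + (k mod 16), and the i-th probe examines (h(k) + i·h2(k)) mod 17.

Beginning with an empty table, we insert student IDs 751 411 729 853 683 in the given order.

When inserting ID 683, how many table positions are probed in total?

751 hashes to 3; slot 3 is free -> place at 3.
411 hashes to 3, h2=12; 3 taken -> place at 15.
729 hashes to 15, h2=10; 15 taken -> place at 8.
853 hashes to 3, h2=6; 3 taken -> place at 9.
683 hashes to 3, h2=12; 3,15 taken -> place at 10.
Table: [∅, ∅, ∅, 751, ∅, ∅, ∅, ∅, 729, 853, 683, ∅, ∅, ∅, ∅, 411, ∅]

3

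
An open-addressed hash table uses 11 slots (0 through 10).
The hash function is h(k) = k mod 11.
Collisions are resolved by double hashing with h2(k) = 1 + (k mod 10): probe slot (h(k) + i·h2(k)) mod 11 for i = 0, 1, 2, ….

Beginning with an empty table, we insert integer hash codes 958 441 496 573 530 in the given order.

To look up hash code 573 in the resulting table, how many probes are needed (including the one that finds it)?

Insert 958: h=1, slot 1 empty → index 1.
Insert 441: h=1, h2=2, slot 1 occupied → index 3.
Insert 496: h=1, h2=7, slot 1 occupied → index 8.
Insert 573: h=1, h2=4, slot 1 occupied → index 5.
Insert 530: h=2, slot 2 empty → index 2.
Table: [_, 958, 530, 441, _, 573, _, _, 496, _, _]
Lookup 573: h=1, h2=4, probe 1,5 → found at 5.

2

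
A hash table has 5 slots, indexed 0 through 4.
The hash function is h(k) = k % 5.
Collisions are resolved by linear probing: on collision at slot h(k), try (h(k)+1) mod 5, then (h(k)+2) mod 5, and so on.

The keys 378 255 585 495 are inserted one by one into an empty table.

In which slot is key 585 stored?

378 hashes to 3; slot 3 is free -> place at 3.
255 hashes to 0; slot 0 is free -> place at 0.
585 hashes to 0; 0 taken -> place at 1.
495 hashes to 0; 0,1 taken -> place at 2.
Table: [255, 585, 495, 378, -]

1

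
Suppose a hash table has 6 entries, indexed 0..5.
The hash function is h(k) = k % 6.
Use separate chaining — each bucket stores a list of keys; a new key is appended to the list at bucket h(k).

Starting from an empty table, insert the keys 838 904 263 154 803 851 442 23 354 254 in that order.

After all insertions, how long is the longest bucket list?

Insert 838: h=4, bucket 4 empty → new chain.
Insert 904: h=4, bucket 4 nonempty → append to chain.
Insert 263: h=5, bucket 5 empty → new chain.
Insert 154: h=4, bucket 4 nonempty → append to chain.
Insert 803: h=5, bucket 5 nonempty → append to chain.
Insert 851: h=5, bucket 5 nonempty → append to chain.
Insert 442: h=4, bucket 4 nonempty → append to chain.
Insert 23: h=5, bucket 5 nonempty → append to chain.
Insert 354: h=0, bucket 0 empty → new chain.
Insert 254: h=2, bucket 2 empty → new chain.
Final buckets:
0: 354
1: —
2: 254
3: —
4: 838 -> 904 -> 154 -> 442
5: 263 -> 803 -> 851 -> 23

4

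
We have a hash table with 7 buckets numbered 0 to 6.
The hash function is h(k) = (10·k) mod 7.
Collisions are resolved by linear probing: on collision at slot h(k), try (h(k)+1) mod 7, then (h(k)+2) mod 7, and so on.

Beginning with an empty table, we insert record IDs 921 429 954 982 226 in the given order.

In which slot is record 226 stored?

Insert 921: h=5, slot 5 empty => index 5.
Insert 429: h=6, slot 6 empty => index 6.
Insert 954: h=6, slot 6 occupied => index 0.
Insert 982: h=6, slots 6,0 occupied => index 1.
Insert 226: h=6, slots 6,0,1 occupied => index 2.
Table: [954, 982, 226, _, _, 921, 429]

2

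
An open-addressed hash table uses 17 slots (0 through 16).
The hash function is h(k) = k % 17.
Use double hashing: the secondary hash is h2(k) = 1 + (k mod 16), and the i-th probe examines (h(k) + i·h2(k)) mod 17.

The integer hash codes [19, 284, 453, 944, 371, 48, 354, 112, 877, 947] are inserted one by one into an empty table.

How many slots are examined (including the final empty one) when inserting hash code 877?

2

19: h=2 => slot 2
284: h=12 => slot 12
453: h=11 => slot 11
944: h=9 => slot 9
371: h=14 => slot 14
48: h=14, h2=1, probe 14,15 => slot 15
354: h=14, h2=3, probe 14,0 => slot 0
112: h=10 => slot 10
877: h=10, h2=14, probe 10,7 => slot 7
947: h=12, h2=4, probe 12,16 => slot 16
Table: [354, ∅, 19, ∅, ∅, ∅, ∅, 877, ∅, 944, 112, 453, 284, ∅, 371, 48, 947]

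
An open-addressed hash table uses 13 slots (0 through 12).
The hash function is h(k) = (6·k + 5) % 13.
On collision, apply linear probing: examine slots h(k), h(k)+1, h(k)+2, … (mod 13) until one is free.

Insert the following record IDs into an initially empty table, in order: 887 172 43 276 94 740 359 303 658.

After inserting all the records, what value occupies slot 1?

740

887 hashes to 10; slot 10 is free -> place at 10.
172 hashes to 10; 10 taken -> place at 11.
43 hashes to 3; slot 3 is free -> place at 3.
276 hashes to 10; 10,11 taken -> place at 12.
94 hashes to 10; 10,11,12 taken -> place at 0.
740 hashes to 12; 12,0 taken -> place at 1.
359 hashes to 1; 1 taken -> place at 2.
303 hashes to 3; 3 taken -> place at 4.
658 hashes to 1; 1,2,3,4 taken -> place at 5.
Table: [94, 740, 359, 43, 303, 658, —, —, —, —, 887, 172, 276]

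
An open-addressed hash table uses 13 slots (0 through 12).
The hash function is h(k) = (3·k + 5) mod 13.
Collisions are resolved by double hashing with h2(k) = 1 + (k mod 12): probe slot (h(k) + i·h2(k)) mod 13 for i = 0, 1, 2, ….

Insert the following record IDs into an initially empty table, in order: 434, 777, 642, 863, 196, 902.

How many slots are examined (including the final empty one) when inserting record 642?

Insert 434: h=7, slot 7 empty → index 7.
Insert 777: h=9, slot 9 empty → index 9.
Insert 642: h=7, h2=7, slot 7 occupied → index 1.
Insert 863: h=7, h2=12, slot 7 occupied → index 6.
Insert 196: h=8, slot 8 empty → index 8.
Insert 902: h=7, h2=3, slot 7 occupied → index 10.
Table: [., 642, ., ., ., ., 863, 434, 196, 777, 902, ., .]

2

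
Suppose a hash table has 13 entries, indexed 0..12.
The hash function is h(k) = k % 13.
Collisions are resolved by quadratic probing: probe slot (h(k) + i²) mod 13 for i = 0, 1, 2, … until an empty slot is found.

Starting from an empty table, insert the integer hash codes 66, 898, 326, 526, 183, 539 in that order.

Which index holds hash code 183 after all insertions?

10

66 hashes to 1; slot 1 is free => place at 1.
898 hashes to 1; 1 taken => place at 2.
326 hashes to 1; 1,2 taken => place at 5.
526 hashes to 6; slot 6 is free => place at 6.
183 hashes to 1; 1,2,5 taken => place at 10.
539 hashes to 6; 6 taken => place at 7.
Table: [., 66, 898, ., ., 326, 526, 539, ., ., 183, ., .]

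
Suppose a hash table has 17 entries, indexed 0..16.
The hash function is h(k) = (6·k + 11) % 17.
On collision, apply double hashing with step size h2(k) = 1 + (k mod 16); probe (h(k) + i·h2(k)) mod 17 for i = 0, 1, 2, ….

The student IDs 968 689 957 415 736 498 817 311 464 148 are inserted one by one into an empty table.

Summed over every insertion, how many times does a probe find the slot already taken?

968: h=5 → slot 5
689: h=14 → slot 14
957: h=7 → slot 7
415: h=2 → slot 2
736: h=7, h2=1, probe 7,8 → slot 8
498: h=7, h2=3, probe 7,10 → slot 10
817: h=0 → slot 0
311: h=7, h2=8, probe 7,15 → slot 15
464: h=7, h2=1, probe 7,8,9 → slot 9
148: h=15, h2=5, probe 15,3 → slot 3
Table: [817, —, 415, 148, —, 968, —, 957, 736, 464, 498, —, —, —, 689, 311, —]

6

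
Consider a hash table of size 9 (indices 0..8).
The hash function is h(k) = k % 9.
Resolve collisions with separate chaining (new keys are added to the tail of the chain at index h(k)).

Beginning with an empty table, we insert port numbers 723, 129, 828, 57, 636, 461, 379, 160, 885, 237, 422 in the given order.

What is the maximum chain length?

723 -> bucket 3
129 -> bucket 3 (collision)
828 -> bucket 0
57 -> bucket 3 (collision)
636 -> bucket 6
461 -> bucket 2
379 -> bucket 1
160 -> bucket 7
885 -> bucket 3 (collision)
237 -> bucket 3 (collision)
422 -> bucket 8
Final buckets:
0: 828
1: 379
2: 461
3: 723 -> 129 -> 57 -> 885 -> 237
4: —
5: —
6: 636
7: 160
8: 422

5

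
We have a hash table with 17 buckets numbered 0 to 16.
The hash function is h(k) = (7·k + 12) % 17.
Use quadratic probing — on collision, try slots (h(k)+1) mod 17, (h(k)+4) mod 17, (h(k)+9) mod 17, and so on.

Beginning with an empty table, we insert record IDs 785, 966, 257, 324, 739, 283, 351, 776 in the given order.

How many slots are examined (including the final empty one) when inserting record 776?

785: h=16 → slot 16
966: h=8 → slot 8
257: h=9 → slot 9
324: h=2 → slot 2
739: h=0 → slot 0
283: h=4 → slot 4
351: h=4, probe 4,5 → slot 5
776: h=4, probe 4,5,8,13 → slot 13
Table: [739, _, 324, _, 283, 351, _, _, 966, 257, _, _, _, 776, _, _, 785]

4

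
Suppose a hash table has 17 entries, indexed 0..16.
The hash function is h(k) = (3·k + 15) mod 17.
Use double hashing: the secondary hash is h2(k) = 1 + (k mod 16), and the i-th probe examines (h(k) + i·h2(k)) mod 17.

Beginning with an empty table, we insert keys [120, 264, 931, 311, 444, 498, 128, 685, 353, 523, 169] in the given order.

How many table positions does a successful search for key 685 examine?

2

Insert 120: h=1, slot 1 empty → index 1.
Insert 264: h=8, slot 8 empty → index 8.
Insert 931: h=3, slot 3 empty → index 3.
Insert 311: h=13, slot 13 empty → index 13.
Insert 444: h=4, slot 4 empty → index 4.
Insert 498: h=13, h2=3, slot 13 occupied → index 16.
Insert 128: h=8, h2=1, slot 8 occupied → index 9.
Insert 685: h=13, h2=14, slot 13 occupied → index 10.
Insert 353: h=3, h2=2, slot 3 occupied → index 5.
Insert 523: h=3, h2=12, slot 3 occupied → index 15.
Insert 169: h=12, slot 12 empty → index 12.
Table: [., 120, ., 931, 444, 353, ., ., 264, 128, 685, ., 169, 311, ., 523, 498]
Lookup 685: h=13, h2=14, probe 13,10 → found at 10.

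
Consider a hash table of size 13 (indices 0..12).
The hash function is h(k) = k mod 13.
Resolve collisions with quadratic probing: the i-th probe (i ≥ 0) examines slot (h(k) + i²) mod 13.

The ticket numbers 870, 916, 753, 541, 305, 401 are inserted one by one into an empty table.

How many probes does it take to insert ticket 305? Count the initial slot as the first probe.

870: h=12 → slot 12
916: h=6 → slot 6
753: h=12, probe 12,0 → slot 0
541: h=8 → slot 8
305: h=6, probe 6,7 → slot 7
401: h=11 → slot 11
Table: [753, -, -, -, -, -, 916, 305, 541, -, -, 401, 870]

2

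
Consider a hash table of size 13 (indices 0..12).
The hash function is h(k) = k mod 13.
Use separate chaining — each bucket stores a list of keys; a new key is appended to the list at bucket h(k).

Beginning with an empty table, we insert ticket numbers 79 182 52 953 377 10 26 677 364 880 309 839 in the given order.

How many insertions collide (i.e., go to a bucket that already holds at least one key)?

79 → bucket 1
182 → bucket 0
52 → bucket 0 (collision)
953 → bucket 4
377 → bucket 0 (collision)
10 → bucket 10
26 → bucket 0 (collision)
677 → bucket 1 (collision)
364 → bucket 0 (collision)
880 → bucket 9
309 → bucket 10 (collision)
839 → bucket 7
Final buckets:
0: 182 -> 52 -> 377 -> 26 -> 364
1: 79 -> 677
2: .
3: .
4: 953
5: .
6: .
7: 839
8: .
9: 880
10: 10 -> 309
11: .
12: .

6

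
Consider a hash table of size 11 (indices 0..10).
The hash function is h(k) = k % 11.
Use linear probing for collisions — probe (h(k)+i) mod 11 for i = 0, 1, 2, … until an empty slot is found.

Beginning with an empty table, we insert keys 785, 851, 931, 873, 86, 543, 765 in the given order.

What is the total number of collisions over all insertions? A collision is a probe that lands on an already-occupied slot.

11

Insert 785: h=4, slot 4 empty => index 4.
Insert 851: h=4, slot 4 occupied => index 5.
Insert 931: h=7, slot 7 empty => index 7.
Insert 873: h=4, slots 4,5 occupied => index 6.
Insert 86: h=9, slot 9 empty => index 9.
Insert 543: h=4, slots 4,5,6,7 occupied => index 8.
Insert 765: h=6, slots 6,7,8,9 occupied => index 10.
Table: [∅, ∅, ∅, ∅, 785, 851, 873, 931, 543, 86, 765]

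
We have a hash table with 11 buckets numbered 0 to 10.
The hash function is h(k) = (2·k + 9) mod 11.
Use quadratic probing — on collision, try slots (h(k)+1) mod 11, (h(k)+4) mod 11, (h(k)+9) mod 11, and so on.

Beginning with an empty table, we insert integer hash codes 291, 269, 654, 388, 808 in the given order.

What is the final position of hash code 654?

1

Insert 291: h=8, slot 8 empty -> index 8.
Insert 269: h=8, slot 8 occupied -> index 9.
Insert 654: h=8, slots 8,9 occupied -> index 1.
Insert 388: h=4, slot 4 empty -> index 4.
Insert 808: h=8, slots 8,9,1 occupied -> index 6.
Table: [., 654, ., ., 388, ., 808, ., 291, 269, .]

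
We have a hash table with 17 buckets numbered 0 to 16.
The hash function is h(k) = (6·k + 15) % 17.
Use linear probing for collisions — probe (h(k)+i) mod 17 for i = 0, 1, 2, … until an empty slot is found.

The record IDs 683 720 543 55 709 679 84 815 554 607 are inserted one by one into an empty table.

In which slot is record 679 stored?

10

Insert 683: h=16, slot 16 empty → index 16.
Insert 720: h=0, slot 0 empty → index 0.
Insert 543: h=9, slot 9 empty → index 9.
Insert 55: h=5, slot 5 empty → index 5.
Insert 709: h=2, slot 2 empty → index 2.
Insert 679: h=9, slot 9 occupied → index 10.
Insert 84: h=9, slots 9,10 occupied → index 11.
Insert 815: h=9, slots 9,10,11 occupied → index 12.
Insert 554: h=7, slot 7 empty → index 7.
Insert 607: h=2, slot 2 occupied → index 3.
Table: [720, ∅, 709, 607, ∅, 55, ∅, 554, ∅, 543, 679, 84, 815, ∅, ∅, ∅, 683]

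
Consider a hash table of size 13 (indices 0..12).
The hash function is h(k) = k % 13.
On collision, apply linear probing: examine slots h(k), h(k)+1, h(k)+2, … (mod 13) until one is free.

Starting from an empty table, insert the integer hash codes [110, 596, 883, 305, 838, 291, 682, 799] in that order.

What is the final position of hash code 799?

Insert 110: h=6, slot 6 empty -> index 6.
Insert 596: h=11, slot 11 empty -> index 11.
Insert 883: h=12, slot 12 empty -> index 12.
Insert 305: h=6, slot 6 occupied -> index 7.
Insert 838: h=6, slots 6,7 occupied -> index 8.
Insert 291: h=5, slot 5 empty -> index 5.
Insert 682: h=6, slots 6,7,8 occupied -> index 9.
Insert 799: h=6, slots 6,7,8,9 occupied -> index 10.
Table: [—, —, —, —, —, 291, 110, 305, 838, 682, 799, 596, 883]

10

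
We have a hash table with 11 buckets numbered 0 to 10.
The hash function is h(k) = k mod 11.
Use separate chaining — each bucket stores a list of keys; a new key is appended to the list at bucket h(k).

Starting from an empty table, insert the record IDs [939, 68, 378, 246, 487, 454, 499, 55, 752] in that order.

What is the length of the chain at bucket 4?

939 → bucket 4
68 → bucket 2
378 → bucket 4 (collision)
246 → bucket 4 (collision)
487 → bucket 3
454 → bucket 3 (collision)
499 → bucket 4 (collision)
55 → bucket 0
752 → bucket 4 (collision)
Final buckets:
0: 55
1: ∅
2: 68
3: 487 -> 454
4: 939 -> 378 -> 246 -> 499 -> 752
5: ∅
6: ∅
7: ∅
8: ∅
9: ∅
10: ∅

5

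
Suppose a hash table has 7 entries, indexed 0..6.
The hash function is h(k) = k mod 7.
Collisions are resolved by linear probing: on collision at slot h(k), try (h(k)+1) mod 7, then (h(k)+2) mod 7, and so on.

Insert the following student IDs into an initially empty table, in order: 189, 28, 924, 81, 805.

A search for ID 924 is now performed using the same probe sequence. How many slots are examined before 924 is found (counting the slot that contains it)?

3

Insert 189: h=0, slot 0 empty => index 0.
Insert 28: h=0, slot 0 occupied => index 1.
Insert 924: h=0, slots 0,1 occupied => index 2.
Insert 81: h=4, slot 4 empty => index 4.
Insert 805: h=0, slots 0,1,2 occupied => index 3.
Table: [189, 28, 924, 805, 81, _, _]
Lookup 924: h=0, probe 0,1,2 → found at 2.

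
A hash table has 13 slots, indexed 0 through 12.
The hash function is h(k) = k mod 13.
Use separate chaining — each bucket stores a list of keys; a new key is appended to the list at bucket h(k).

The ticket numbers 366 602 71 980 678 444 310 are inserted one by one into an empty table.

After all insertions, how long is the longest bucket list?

3

Insert 366: h=2, bucket 2 empty -> new chain.
Insert 602: h=4, bucket 4 empty -> new chain.
Insert 71: h=6, bucket 6 empty -> new chain.
Insert 980: h=5, bucket 5 empty -> new chain.
Insert 678: h=2, bucket 2 nonempty -> append to chain.
Insert 444: h=2, bucket 2 nonempty -> append to chain.
Insert 310: h=11, bucket 11 empty -> new chain.
Final buckets:
0: _
1: _
2: 366 -> 678 -> 444
3: _
4: 602
5: 980
6: 71
7: _
8: _
9: _
10: _
11: 310
12: _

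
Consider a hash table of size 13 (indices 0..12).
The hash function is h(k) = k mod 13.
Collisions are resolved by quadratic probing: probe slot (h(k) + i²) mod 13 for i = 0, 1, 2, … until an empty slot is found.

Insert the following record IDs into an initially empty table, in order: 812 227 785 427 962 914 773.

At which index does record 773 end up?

10

Insert 812: h=6, slot 6 empty => index 6.
Insert 227: h=6, slot 6 occupied => index 7.
Insert 785: h=5, slot 5 empty => index 5.
Insert 427: h=11, slot 11 empty => index 11.
Insert 962: h=0, slot 0 empty => index 0.
Insert 914: h=4, slot 4 empty => index 4.
Insert 773: h=6, slots 6,7 occupied => index 10.
Table: [962, -, -, -, 914, 785, 812, 227, -, -, 773, 427, -]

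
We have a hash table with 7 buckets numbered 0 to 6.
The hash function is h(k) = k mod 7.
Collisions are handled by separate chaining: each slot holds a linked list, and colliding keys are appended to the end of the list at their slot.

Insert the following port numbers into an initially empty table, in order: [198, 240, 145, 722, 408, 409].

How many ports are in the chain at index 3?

1

198 -> bucket 2
240 -> bucket 2 (collision)
145 -> bucket 5
722 -> bucket 1
408 -> bucket 2 (collision)
409 -> bucket 3
Final buckets:
0: ∅
1: 722
2: 198 -> 240 -> 408
3: 409
4: ∅
5: 145
6: ∅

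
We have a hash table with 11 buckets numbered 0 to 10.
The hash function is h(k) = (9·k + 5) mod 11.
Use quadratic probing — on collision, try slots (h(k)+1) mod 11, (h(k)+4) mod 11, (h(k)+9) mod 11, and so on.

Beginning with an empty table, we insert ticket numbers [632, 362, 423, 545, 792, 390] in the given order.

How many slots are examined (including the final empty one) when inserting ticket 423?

Insert 632: h=6, slot 6 empty -> index 6.
Insert 362: h=7, slot 7 empty -> index 7.
Insert 423: h=6, slots 6,7 occupied -> index 10.
Insert 545: h=4, slot 4 empty -> index 4.
Insert 792: h=5, slot 5 empty -> index 5.
Insert 390: h=6, slots 6,7,10,4 occupied -> index 0.
Table: [390, -, -, -, 545, 792, 632, 362, -, -, 423]

3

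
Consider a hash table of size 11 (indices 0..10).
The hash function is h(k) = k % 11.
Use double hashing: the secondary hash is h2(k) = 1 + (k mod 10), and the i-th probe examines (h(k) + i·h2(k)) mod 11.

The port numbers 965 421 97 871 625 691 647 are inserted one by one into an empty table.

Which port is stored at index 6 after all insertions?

Insert 965: h=8, slot 8 empty => index 8.
Insert 421: h=3, slot 3 empty => index 3.
Insert 97: h=9, slot 9 empty => index 9.
Insert 871: h=2, slot 2 empty => index 2.
Insert 625: h=9, h2=6, slot 9 occupied => index 4.
Insert 691: h=9, h2=2, slot 9 occupied => index 0.
Insert 647: h=9, h2=8, slot 9 occupied => index 6.
Table: [691, -, 871, 421, 625, -, 647, -, 965, 97, -]

647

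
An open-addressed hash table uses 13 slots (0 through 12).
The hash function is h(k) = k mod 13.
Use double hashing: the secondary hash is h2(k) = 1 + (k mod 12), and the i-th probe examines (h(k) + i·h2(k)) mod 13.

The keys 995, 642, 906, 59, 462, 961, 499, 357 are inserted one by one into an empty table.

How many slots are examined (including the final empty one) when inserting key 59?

995 hashes to 7; slot 7 is free → place at 7.
642 hashes to 5; slot 5 is free → place at 5.
906 hashes to 9; slot 9 is free → place at 9.
59 hashes to 7, h2=12; 7 taken → place at 6.
462 hashes to 7, h2=7; 7 taken → place at 1.
961 hashes to 12; slot 12 is free → place at 12.
499 hashes to 5, h2=8; 5 taken → place at 0.
357 hashes to 6, h2=10; 6 taken → place at 3.
Table: [499, 462, ∅, 357, ∅, 642, 59, 995, ∅, 906, ∅, ∅, 961]

2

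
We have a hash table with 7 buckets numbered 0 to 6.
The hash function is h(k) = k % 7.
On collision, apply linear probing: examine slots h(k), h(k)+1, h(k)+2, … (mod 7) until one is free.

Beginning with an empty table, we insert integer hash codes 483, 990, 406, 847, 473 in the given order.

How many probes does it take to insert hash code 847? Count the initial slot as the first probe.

3

483 hashes to 0; slot 0 is free -> place at 0.
990 hashes to 3; slot 3 is free -> place at 3.
406 hashes to 0; 0 taken -> place at 1.
847 hashes to 0; 0,1 taken -> place at 2.
473 hashes to 4; slot 4 is free -> place at 4.
Table: [483, 406, 847, 990, 473, -, -]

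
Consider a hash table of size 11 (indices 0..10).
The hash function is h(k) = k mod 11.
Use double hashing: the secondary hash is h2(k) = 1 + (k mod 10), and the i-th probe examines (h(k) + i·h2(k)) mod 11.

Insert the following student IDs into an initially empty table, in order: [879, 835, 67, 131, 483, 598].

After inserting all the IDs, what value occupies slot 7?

483

Insert 879: h=10, slot 10 empty -> index 10.
Insert 835: h=10, h2=6, slot 10 occupied -> index 5.
Insert 67: h=1, slot 1 empty -> index 1.
Insert 131: h=10, h2=2, slots 10,1 occupied -> index 3.
Insert 483: h=10, h2=4, slots 10,3 occupied -> index 7.
Insert 598: h=4, slot 4 empty -> index 4.
Table: [∅, 67, ∅, 131, 598, 835, ∅, 483, ∅, ∅, 879]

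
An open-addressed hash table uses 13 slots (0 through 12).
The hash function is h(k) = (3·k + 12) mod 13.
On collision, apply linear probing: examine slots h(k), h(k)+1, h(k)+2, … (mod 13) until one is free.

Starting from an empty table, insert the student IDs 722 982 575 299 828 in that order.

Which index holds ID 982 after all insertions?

722 hashes to 7; slot 7 is free → place at 7.
982 hashes to 7; 7 taken → place at 8.
575 hashes to 8; 8 taken → place at 9.
299 hashes to 12; slot 12 is free → place at 12.
828 hashes to 0; slot 0 is free → place at 0.
Table: [828, -, -, -, -, -, -, 722, 982, 575, -, -, 299]

8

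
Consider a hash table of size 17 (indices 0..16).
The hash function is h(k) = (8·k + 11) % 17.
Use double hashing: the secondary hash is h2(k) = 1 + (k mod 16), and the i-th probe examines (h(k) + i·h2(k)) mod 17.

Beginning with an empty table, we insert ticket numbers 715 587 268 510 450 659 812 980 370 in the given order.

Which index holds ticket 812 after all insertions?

Insert 715: h=2, slot 2 empty => index 2.
Insert 587: h=15, slot 15 empty => index 15.
Insert 268: h=13, slot 13 empty => index 13.
Insert 510: h=11, slot 11 empty => index 11.
Insert 450: h=7, slot 7 empty => index 7.
Insert 659: h=13, h2=4, slot 13 occupied => index 0.
Insert 812: h=13, h2=13, slot 13 occupied => index 9.
Insert 980: h=14, slot 14 empty => index 14.
Insert 370: h=13, h2=3, slot 13 occupied => index 16.
Table: [659, _, 715, _, _, _, _, 450, _, 812, _, 510, _, 268, 980, 587, 370]

9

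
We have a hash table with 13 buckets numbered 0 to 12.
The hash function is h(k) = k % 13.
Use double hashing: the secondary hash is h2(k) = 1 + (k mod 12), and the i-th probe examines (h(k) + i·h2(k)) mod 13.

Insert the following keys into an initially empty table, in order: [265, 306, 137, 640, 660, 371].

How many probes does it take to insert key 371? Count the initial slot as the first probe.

2

265 hashes to 5; slot 5 is free -> place at 5.
306 hashes to 7; slot 7 is free -> place at 7.
137 hashes to 7, h2=6; 7 taken -> place at 0.
640 hashes to 3; slot 3 is free -> place at 3.
660 hashes to 10; slot 10 is free -> place at 10.
371 hashes to 7, h2=12; 7 taken -> place at 6.
Table: [137, -, -, 640, -, 265, 371, 306, -, -, 660, -, -]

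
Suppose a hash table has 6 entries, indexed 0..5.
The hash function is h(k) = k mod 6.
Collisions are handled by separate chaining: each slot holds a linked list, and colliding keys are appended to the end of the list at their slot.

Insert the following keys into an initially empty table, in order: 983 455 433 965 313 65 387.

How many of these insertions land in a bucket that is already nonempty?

Insert 983: h=5, bucket 5 empty → new chain.
Insert 455: h=5, bucket 5 nonempty → append to chain.
Insert 433: h=1, bucket 1 empty → new chain.
Insert 965: h=5, bucket 5 nonempty → append to chain.
Insert 313: h=1, bucket 1 nonempty → append to chain.
Insert 65: h=5, bucket 5 nonempty → append to chain.
Insert 387: h=3, bucket 3 empty → new chain.
Final buckets:
0: .
1: 433 -> 313
2: .
3: 387
4: .
5: 983 -> 455 -> 965 -> 65

4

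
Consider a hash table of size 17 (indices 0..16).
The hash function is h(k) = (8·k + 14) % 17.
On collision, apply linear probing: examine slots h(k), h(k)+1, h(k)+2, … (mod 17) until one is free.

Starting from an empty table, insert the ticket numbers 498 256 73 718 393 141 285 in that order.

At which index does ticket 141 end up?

6

498 hashes to 3; slot 3 is free => place at 3.
256 hashes to 5; slot 5 is free => place at 5.
73 hashes to 3; 3 taken => place at 4.
718 hashes to 12; slot 12 is free => place at 12.
393 hashes to 13; slot 13 is free => place at 13.
141 hashes to 3; 3,4,5 taken => place at 6.
285 hashes to 16; slot 16 is free => place at 16.
Table: [∅, ∅, ∅, 498, 73, 256, 141, ∅, ∅, ∅, ∅, ∅, 718, 393, ∅, ∅, 285]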